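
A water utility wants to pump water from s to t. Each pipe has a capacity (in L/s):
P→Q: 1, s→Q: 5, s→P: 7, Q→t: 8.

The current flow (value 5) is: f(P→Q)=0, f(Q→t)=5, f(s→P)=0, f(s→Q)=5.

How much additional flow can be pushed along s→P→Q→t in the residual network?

1

Residual capacities along the path: s→P: 7, P→Q: 1, Q→t: 3.
Minimum is 1.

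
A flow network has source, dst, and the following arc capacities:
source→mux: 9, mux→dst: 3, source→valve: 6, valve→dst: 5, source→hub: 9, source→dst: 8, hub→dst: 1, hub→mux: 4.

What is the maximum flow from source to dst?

Augment source→dst: bottleneck 8. Total 8.
Augment source→hub→dst: bottleneck 1. Total 9.
Augment source→valve→dst: bottleneck 5. Total 14.
Augment source→mux→dst: bottleneck 3. Total 17.
No augmenting path remains in the residual graph.

17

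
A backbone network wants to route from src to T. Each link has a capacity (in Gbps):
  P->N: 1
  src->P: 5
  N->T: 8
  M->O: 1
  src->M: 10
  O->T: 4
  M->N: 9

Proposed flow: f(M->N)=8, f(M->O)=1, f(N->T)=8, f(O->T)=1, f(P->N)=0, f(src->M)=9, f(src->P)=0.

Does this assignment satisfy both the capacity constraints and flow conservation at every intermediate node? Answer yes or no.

Yes

Every edge has 0 ≤ f(e) ≤ cap(e).
At each intermediate node, inflow equals outflow.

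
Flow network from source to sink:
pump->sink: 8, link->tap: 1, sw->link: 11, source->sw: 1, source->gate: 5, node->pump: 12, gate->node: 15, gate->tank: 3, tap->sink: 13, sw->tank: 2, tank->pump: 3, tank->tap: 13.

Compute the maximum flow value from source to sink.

6

Augment source->gate->node->pump->sink: bottleneck 5. Total 5.
Augment source->sw->tank->pump->sink: bottleneck 1. Total 6.
No augmenting path remains in the residual graph.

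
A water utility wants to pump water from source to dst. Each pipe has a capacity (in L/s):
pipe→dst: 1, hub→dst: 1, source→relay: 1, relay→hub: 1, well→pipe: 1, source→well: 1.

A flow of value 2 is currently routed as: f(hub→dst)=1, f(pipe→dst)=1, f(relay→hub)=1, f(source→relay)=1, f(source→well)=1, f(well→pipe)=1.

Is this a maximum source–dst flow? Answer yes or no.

Residual reachable from source: {source}; dst is not reachable.
Saturated cut: source→relay, source→well with total capacity 2 = current flow value. Flow is maximum.

Yes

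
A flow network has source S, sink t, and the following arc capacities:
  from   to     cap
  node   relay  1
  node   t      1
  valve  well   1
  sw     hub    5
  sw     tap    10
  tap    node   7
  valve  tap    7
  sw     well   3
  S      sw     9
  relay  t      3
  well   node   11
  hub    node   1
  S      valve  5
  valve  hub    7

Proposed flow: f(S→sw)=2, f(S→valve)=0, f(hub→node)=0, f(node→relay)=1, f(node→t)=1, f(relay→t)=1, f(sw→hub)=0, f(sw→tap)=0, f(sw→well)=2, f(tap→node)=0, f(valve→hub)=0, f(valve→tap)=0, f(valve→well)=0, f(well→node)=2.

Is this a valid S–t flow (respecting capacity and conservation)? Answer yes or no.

Yes

Every edge has 0 ≤ f(e) ≤ cap(e).
At each intermediate node, inflow equals outflow.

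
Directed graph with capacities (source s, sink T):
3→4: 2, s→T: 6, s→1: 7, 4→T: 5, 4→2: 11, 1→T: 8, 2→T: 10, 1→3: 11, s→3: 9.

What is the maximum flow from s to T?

15

Augment s→T: bottleneck 6. Total 6.
Augment s→1→T: bottleneck 7. Total 13.
Augment s→3→4→T: bottleneck 2. Total 15.
No augmenting path remains in the residual graph.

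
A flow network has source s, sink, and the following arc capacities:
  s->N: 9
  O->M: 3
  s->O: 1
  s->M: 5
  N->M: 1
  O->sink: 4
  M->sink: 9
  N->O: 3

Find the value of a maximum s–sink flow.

Augment s->O->sink: bottleneck 1. Total 1.
Augment s->M->sink: bottleneck 5. Total 6.
Augment s->N->O->sink: bottleneck 3. Total 9.
Augment s->N->M->sink: bottleneck 1. Total 10.
No augmenting path remains in the residual graph.

10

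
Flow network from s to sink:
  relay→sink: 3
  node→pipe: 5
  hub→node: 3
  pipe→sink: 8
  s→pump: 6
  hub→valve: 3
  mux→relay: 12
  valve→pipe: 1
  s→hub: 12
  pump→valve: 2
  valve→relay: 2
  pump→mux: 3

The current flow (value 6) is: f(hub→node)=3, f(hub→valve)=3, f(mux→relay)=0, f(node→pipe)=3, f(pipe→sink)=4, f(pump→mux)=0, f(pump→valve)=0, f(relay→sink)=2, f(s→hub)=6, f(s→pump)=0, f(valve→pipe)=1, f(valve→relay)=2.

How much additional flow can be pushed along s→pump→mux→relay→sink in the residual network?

Residual capacities along the path: s→pump: 6, pump→mux: 3, mux→relay: 12, relay→sink: 1.
Minimum is 1.

1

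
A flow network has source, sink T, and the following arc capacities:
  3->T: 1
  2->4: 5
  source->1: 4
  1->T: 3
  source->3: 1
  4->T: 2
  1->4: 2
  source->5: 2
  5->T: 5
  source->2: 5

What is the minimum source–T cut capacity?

Max flow = 8 (via 5 augmenting paths).
In the residual at optimum, the set reachable from source is {1, 2, 4, source}.
Cut edges: source->5 (cap 2), source->3 (cap 1), 1->T (cap 3), 4->T (cap 2). Sum = 8.

8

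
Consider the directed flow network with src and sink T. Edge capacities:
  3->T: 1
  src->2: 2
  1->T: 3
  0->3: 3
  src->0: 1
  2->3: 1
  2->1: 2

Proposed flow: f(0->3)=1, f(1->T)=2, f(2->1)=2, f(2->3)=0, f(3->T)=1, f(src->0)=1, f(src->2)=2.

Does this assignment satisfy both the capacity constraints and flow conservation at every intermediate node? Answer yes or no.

Every edge has 0 ≤ f(e) ≤ cap(e).
At each intermediate node, inflow equals outflow.

Yes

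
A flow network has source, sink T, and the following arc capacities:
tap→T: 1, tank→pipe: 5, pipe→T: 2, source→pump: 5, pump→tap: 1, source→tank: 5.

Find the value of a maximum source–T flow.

Augment source→pump→tap→T: bottleneck 1. Total 1.
Augment source→tank→pipe→T: bottleneck 2. Total 3.
No augmenting path remains in the residual graph.

3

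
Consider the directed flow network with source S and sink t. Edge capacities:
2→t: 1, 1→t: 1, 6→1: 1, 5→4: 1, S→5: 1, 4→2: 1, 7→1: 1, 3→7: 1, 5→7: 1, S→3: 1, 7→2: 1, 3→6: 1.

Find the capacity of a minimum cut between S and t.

Max flow = 2 (via 2 augmenting paths).
In the residual at optimum, the set reachable from S is {S}.
Cut edges: S→5 (cap 1), S→3 (cap 1). Sum = 2.

2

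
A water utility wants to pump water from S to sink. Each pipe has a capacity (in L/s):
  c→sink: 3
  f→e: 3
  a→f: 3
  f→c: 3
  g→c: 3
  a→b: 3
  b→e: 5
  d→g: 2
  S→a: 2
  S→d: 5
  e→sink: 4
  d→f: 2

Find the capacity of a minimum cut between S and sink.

Max flow = 6 (via 3 augmenting paths).
In the residual at optimum, the set reachable from S is {S, d}.
Cut edges: S→a (cap 2), d→f (cap 2), d→g (cap 2). Sum = 6.

6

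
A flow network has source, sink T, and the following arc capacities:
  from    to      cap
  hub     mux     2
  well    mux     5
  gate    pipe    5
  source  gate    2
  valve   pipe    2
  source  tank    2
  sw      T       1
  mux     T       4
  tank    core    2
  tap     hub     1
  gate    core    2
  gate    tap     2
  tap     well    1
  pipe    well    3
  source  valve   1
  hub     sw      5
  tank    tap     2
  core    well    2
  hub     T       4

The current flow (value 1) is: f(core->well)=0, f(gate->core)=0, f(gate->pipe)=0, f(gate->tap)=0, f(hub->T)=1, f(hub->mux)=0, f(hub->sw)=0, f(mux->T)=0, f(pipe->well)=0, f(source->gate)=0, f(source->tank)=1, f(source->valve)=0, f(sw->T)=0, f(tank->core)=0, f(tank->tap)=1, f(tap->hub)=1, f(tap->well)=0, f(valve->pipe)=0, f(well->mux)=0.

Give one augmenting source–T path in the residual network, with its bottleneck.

source->valve->pipe->well->mux->T, bottleneck 1

Residual along source->valve->pipe->well->mux->T: source->valve: 1, valve->pipe: 2, pipe->well: 3, well->mux: 5, mux->T: 4.
Bottleneck = min = 1.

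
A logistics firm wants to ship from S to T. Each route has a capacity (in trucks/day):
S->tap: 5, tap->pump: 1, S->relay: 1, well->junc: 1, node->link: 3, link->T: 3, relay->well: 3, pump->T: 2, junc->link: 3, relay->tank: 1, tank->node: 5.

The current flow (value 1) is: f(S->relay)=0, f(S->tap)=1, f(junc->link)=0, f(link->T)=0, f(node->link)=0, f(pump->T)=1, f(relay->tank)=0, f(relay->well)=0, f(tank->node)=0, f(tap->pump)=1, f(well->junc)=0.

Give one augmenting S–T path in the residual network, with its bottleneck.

S->relay->tank->node->link->T, bottleneck 1

Residual along S->relay->tank->node->link->T: S->relay: 1, relay->tank: 1, tank->node: 5, node->link: 3, link->T: 3.
Bottleneck = min = 1.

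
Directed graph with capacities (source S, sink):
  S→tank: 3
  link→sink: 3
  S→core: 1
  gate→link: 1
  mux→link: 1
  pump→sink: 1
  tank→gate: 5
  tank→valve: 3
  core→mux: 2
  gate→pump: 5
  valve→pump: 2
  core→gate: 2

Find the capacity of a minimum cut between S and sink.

3

Max flow = 3 (via 3 augmenting paths).
In the residual at optimum, the set reachable from S is {S, gate, pump, tank, valve}.
Cut edges: S→core (cap 1), gate→link (cap 1), pump→sink (cap 1). Sum = 3.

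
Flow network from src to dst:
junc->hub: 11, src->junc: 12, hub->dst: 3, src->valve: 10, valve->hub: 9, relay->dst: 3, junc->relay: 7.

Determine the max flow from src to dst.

6

Augment src->junc->relay->dst: bottleneck 3. Total 3.
Augment src->junc->hub->dst: bottleneck 3. Total 6.
No augmenting path remains in the residual graph.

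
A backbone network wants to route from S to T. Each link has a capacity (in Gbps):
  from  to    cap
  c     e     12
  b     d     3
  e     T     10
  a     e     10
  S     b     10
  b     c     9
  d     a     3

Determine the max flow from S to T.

10

Augment S→b→c→e→T: bottleneck 9. Total 9.
Augment S→b→d→a→e→T: bottleneck 1. Total 10.
No augmenting path remains in the residual graph.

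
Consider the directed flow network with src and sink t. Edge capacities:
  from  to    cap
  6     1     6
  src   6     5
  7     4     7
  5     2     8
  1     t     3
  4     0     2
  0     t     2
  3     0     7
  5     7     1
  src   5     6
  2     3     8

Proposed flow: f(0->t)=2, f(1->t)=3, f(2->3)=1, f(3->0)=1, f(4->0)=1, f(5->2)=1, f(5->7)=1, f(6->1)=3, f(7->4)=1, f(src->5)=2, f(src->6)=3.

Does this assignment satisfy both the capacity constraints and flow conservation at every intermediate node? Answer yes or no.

Every edge has 0 ≤ f(e) ≤ cap(e).
At each intermediate node, inflow equals outflow.

Yes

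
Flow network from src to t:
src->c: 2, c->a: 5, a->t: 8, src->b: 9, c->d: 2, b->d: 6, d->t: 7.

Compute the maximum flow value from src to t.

Augment src->c->a->t: bottleneck 2. Total 2.
Augment src->b->d->t: bottleneck 6. Total 8.
No augmenting path remains in the residual graph.

8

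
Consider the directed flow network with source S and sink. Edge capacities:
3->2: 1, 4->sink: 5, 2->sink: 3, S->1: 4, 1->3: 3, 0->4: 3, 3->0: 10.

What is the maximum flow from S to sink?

3

Augment S->1->3->2->sink: bottleneck 1. Total 1.
Augment S->1->3->0->4->sink: bottleneck 2. Total 3.
No augmenting path remains in the residual graph.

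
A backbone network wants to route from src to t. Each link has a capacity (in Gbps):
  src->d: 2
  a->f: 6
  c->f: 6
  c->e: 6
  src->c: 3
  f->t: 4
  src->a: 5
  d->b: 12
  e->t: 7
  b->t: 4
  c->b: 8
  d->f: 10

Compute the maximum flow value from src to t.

Augment src->c->e->t: bottleneck 3. Total 3.
Augment src->d->f->t: bottleneck 2. Total 5.
Augment src->a->f->t: bottleneck 2. Total 7.
Augment src->a->f->d->b->t: bottleneck 2. Total 9.
No augmenting path remains in the residual graph.

9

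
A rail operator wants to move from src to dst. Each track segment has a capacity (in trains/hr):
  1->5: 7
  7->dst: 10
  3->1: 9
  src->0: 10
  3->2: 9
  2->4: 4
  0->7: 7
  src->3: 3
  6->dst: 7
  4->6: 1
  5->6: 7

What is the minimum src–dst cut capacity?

Max flow = 10 (via 2 augmenting paths).
In the residual at optimum, the set reachable from src is {0, src}.
Cut edges: 0->7 (cap 7), src->3 (cap 3). Sum = 10.

10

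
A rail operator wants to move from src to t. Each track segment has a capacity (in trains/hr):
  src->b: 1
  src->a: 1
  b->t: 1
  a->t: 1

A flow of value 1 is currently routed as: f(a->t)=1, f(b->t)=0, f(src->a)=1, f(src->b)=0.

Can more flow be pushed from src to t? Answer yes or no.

Residual path src->b->t has bottleneck 1 > 0.
Pushing 1 along it raises the flow to 2, so the given flow is not maximum.

Yes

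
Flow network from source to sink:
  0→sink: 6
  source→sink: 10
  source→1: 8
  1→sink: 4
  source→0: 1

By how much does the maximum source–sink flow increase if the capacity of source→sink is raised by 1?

Original max flow = 15.
After raising cap(source→sink), augmenting paths through that edge carry 1 more unit.
New max flow = 16. Increase = 1.

1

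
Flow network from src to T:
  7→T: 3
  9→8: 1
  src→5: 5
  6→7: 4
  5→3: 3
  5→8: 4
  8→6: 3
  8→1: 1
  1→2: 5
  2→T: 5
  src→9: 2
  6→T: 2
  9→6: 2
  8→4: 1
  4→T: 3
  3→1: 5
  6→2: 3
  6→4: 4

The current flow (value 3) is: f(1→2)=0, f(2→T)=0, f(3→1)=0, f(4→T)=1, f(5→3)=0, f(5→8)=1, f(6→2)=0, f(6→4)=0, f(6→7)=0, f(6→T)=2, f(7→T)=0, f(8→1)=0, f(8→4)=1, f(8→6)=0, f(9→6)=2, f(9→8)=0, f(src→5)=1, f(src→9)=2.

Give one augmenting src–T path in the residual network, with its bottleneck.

src→5→3→1→2→T, bottleneck 3

Residual along src→5→3→1→2→T: src→5: 4, 5→3: 3, 3→1: 5, 1→2: 5, 2→T: 5.
Bottleneck = min = 3.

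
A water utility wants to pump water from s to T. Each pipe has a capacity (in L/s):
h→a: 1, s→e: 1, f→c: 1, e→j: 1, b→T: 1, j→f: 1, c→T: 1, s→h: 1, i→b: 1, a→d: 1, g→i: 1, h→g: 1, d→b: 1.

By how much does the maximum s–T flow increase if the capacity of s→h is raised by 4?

0

Original max flow = 2.
Even with extra capacity on s→h, another cut of capacity 2 remains binding.
New max flow = 2. Increase = 0.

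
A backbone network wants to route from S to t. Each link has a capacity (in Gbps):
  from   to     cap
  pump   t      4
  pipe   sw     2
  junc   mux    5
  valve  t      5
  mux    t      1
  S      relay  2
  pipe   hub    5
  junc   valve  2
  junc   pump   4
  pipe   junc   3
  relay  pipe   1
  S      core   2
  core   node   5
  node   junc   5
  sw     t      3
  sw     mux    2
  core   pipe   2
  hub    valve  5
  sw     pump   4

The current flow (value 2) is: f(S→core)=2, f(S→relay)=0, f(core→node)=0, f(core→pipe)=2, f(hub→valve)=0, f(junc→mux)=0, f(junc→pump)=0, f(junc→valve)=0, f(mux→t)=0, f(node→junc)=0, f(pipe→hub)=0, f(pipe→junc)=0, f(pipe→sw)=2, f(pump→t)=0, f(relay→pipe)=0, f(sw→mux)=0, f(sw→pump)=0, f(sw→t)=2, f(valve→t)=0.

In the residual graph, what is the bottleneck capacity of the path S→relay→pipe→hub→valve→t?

1

Residual capacities along the path: S→relay: 2, relay→pipe: 1, pipe→hub: 5, hub→valve: 5, valve→t: 5.
Minimum is 1.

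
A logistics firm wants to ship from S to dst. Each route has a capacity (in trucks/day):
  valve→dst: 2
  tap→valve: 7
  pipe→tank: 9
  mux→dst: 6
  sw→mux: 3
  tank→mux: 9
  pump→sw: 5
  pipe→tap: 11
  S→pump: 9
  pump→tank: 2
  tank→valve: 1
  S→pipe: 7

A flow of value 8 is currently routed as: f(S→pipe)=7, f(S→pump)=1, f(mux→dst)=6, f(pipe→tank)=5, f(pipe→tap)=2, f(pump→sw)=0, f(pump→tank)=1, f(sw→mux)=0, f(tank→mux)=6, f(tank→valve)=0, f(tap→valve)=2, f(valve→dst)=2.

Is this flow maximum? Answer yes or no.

Residual reachable from S: {S, mux, pipe, pump, sw, tank, tap, valve}; dst is not reachable.
Saturated cut: valve→dst, mux→dst with total capacity 8 = current flow value. Flow is maximum.

Yes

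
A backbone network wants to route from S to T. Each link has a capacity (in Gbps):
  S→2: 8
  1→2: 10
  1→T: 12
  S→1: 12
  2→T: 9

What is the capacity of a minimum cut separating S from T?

20

Max flow = 20 (via 2 augmenting paths).
In the residual at optimum, the set reachable from S is {S}.
Cut edges: S→1 (cap 12), S→2 (cap 8). Sum = 20.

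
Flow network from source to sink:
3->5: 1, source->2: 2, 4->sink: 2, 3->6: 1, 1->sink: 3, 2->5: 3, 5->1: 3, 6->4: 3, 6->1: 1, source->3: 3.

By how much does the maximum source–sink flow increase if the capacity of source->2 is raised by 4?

0

Original max flow = 4.
Even with extra capacity on source->2, another cut of capacity 4 remains binding.
New max flow = 4. Increase = 0.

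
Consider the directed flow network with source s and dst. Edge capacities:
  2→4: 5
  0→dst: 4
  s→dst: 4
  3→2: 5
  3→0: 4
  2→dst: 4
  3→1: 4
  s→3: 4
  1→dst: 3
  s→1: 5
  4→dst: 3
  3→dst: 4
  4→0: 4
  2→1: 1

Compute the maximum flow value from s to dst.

11

Augment s→dst: bottleneck 4. Total 4.
Augment s→3→dst: bottleneck 4. Total 8.
Augment s→1→dst: bottleneck 3. Total 11.
No augmenting path remains in the residual graph.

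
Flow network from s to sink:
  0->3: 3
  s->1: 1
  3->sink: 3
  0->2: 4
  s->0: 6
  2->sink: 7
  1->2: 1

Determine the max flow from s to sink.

7

Augment s->0->3->sink: bottleneck 3. Total 3.
Augment s->0->2->sink: bottleneck 3. Total 6.
Augment s->1->2->sink: bottleneck 1. Total 7.
No augmenting path remains in the residual graph.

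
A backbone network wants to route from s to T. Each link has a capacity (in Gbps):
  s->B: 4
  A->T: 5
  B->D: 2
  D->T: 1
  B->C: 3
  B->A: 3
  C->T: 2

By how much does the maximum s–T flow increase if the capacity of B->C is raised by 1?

Original max flow = 4.
Edge B->C does not cross the min cut (source side {s}), so extra capacity there cannot help.
New max flow = 4. Increase = 0.

0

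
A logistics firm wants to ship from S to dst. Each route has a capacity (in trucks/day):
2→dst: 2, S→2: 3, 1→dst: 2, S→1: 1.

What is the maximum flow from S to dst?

Augment S→1→dst: bottleneck 1. Total 1.
Augment S→2→dst: bottleneck 2. Total 3.
No augmenting path remains in the residual graph.

3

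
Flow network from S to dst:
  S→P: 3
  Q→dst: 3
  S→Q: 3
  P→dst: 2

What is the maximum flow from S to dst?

5

Augment S→P→dst: bottleneck 2. Total 2.
Augment S→Q→dst: bottleneck 3. Total 5.
No augmenting path remains in the residual graph.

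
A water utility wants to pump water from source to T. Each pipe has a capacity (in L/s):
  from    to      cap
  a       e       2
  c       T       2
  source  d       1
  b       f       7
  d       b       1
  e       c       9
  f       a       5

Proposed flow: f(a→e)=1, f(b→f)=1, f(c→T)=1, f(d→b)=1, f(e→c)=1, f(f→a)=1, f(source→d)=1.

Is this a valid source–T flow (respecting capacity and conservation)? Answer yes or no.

Yes

Every edge has 0 ≤ f(e) ≤ cap(e).
At each intermediate node, inflow equals outflow.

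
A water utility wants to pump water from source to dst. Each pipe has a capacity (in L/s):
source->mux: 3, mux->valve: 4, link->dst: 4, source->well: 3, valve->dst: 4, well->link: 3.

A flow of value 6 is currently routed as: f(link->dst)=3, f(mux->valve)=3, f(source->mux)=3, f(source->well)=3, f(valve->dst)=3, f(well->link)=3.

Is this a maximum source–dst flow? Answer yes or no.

Residual reachable from source: {source}; dst is not reachable.
Saturated cut: source->mux, source->well with total capacity 6 = current flow value. Flow is maximum.

Yes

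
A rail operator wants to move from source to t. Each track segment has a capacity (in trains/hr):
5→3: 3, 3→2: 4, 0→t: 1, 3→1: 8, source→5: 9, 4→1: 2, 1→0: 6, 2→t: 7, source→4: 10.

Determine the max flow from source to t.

4

Augment source→5→3→2→t: bottleneck 3. Total 3.
Augment source→4→1→0→t: bottleneck 1. Total 4.
No augmenting path remains in the residual graph.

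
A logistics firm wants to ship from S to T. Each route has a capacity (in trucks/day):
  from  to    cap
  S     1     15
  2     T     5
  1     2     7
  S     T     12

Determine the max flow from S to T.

17

Augment S→T: bottleneck 12. Total 12.
Augment S→1→2→T: bottleneck 5. Total 17.
No augmenting path remains in the residual graph.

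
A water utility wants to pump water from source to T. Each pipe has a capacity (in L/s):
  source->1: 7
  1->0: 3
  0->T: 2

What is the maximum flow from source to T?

2

Augment source->1->0->T: bottleneck 2. Total 2.
No augmenting path remains in the residual graph.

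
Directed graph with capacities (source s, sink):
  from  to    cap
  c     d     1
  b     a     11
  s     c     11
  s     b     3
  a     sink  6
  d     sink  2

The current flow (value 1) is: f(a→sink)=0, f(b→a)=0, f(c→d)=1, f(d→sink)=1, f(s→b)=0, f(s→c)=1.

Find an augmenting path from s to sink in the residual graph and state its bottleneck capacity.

Residual along s→b→a→sink: s→b: 3, b→a: 11, a→sink: 6.
Bottleneck = min = 3.

s→b→a→sink, bottleneck 3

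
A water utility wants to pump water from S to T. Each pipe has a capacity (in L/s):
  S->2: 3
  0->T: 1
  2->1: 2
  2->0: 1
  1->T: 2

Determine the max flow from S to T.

Augment S->2->0->T: bottleneck 1. Total 1.
Augment S->2->1->T: bottleneck 2. Total 3.
No augmenting path remains in the residual graph.

3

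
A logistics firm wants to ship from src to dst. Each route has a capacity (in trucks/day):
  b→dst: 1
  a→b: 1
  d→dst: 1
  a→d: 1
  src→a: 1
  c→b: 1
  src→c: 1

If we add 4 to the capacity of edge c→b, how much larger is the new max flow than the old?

Original max flow = 2.
Edge c→b does not cross the min cut (source side {src}), so extra capacity there cannot help.
New max flow = 2. Increase = 0.

0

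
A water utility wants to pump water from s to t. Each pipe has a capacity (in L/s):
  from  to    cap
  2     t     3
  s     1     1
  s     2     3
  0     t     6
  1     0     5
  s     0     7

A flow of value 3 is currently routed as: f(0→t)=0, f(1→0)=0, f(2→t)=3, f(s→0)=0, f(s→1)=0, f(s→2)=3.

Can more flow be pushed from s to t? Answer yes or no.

Residual path s→0→t has bottleneck 6 > 0.
Pushing 6 along it raises the flow to 9, so the given flow is not maximum.

Yes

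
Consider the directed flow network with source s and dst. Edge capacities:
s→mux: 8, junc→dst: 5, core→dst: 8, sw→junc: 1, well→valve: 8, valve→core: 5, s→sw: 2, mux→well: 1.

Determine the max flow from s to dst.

2

Augment s→sw→junc→dst: bottleneck 1. Total 1.
Augment s→mux→well→valve→core→dst: bottleneck 1. Total 2.
No augmenting path remains in the residual graph.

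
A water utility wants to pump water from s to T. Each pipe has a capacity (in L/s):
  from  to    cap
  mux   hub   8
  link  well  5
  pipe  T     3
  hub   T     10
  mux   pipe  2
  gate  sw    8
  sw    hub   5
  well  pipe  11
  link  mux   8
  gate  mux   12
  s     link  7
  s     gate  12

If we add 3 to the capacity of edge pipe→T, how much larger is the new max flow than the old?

3

Original max flow = 13.
After raising cap(pipe→T), augmenting paths through that edge carry 3 more units.
New max flow = 16. Increase = 3.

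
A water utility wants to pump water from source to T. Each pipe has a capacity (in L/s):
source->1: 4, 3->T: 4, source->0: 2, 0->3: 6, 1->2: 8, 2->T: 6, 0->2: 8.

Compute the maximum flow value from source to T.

6

Augment source->0->3->T: bottleneck 2. Total 2.
Augment source->1->2->T: bottleneck 4. Total 6.
No augmenting path remains in the residual graph.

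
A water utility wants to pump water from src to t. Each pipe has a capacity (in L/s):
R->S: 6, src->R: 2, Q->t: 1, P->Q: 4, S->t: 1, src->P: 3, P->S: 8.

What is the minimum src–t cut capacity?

Max flow = 2 (via 2 augmenting paths).
In the residual at optimum, the set reachable from src is {P, Q, R, S, src}.
Cut edges: S->t (cap 1), Q->t (cap 1). Sum = 2.

2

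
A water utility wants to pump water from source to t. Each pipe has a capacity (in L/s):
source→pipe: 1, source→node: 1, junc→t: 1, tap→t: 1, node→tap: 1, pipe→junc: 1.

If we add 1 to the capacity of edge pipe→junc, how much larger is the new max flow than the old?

0

Original max flow = 2.
Edge pipe→junc does not cross the min cut (source side {source}), so extra capacity there cannot help.
New max flow = 2. Increase = 0.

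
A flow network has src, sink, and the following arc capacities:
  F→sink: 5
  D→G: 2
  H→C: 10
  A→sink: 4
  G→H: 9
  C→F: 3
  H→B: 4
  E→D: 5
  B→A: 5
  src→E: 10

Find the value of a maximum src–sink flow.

Augment src→E→D→G→H→C→F→sink: bottleneck 2. Total 2.
No augmenting path remains in the residual graph.

2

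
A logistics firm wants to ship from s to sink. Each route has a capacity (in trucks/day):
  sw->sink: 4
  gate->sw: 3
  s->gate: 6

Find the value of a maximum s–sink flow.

3

Augment s->gate->sw->sink: bottleneck 3. Total 3.
No augmenting path remains in the residual graph.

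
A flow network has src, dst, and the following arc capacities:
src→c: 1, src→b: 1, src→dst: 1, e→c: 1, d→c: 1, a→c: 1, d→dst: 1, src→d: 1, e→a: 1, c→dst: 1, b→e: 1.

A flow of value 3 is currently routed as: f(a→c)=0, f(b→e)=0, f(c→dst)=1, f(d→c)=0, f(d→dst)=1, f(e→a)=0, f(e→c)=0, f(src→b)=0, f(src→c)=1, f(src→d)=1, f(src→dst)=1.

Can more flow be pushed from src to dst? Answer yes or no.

Residual reachable from src: {a, b, c, e, src}; dst is not reachable.
Saturated cut: src→d, src→dst, c→dst with total capacity 3 = current flow value. Flow is maximum.

No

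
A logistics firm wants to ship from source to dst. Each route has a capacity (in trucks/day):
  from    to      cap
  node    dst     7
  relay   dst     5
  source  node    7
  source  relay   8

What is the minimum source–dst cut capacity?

12

Max flow = 12 (via 2 augmenting paths).
In the residual at optimum, the set reachable from source is {relay, source}.
Cut edges: source->node (cap 7), relay->dst (cap 5). Sum = 12.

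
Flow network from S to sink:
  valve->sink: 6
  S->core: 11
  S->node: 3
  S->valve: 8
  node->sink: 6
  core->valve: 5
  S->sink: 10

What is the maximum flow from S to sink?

Augment S->sink: bottleneck 10. Total 10.
Augment S->node->sink: bottleneck 3. Total 13.
Augment S->valve->sink: bottleneck 6. Total 19.
No augmenting path remains in the residual graph.

19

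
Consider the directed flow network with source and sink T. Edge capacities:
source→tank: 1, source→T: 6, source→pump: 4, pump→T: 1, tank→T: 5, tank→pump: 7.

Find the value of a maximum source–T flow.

Augment source→T: bottleneck 6. Total 6.
Augment source→tank→T: bottleneck 1. Total 7.
Augment source→pump→T: bottleneck 1. Total 8.
No augmenting path remains in the residual graph.

8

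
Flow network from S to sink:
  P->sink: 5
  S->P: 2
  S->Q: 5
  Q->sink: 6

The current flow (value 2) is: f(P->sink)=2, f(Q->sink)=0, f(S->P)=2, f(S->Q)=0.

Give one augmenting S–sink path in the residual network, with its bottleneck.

Residual along S->Q->sink: S->Q: 5, Q->sink: 6.
Bottleneck = min = 5.

S->Q->sink, bottleneck 5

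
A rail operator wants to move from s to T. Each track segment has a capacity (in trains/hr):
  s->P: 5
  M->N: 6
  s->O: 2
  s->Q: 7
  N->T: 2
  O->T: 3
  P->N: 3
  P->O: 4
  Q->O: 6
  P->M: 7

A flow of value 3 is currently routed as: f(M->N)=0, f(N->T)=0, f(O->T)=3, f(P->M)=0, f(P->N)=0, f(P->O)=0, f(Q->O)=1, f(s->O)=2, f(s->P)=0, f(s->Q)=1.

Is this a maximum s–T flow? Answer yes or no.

No

Residual path s->P->N->T has bottleneck 2 > 0.
Pushing 2 along it raises the flow to 5, so the given flow is not maximum.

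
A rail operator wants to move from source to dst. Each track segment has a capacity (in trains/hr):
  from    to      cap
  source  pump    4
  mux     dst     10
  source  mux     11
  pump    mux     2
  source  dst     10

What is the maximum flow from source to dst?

20

Augment source->dst: bottleneck 10. Total 10.
Augment source->mux->dst: bottleneck 10. Total 20.
No augmenting path remains in the residual graph.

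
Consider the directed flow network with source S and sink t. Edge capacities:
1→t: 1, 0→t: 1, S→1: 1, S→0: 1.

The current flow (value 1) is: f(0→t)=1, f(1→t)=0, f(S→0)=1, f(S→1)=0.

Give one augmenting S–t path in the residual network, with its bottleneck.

Residual along S→1→t: S→1: 1, 1→t: 1.
Bottleneck = min = 1.

S→1→t, bottleneck 1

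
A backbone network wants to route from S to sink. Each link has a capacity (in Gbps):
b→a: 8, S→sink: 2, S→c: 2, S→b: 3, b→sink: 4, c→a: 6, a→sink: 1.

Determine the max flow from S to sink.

Augment S→sink: bottleneck 2. Total 2.
Augment S→b→sink: bottleneck 3. Total 5.
Augment S→c→a→sink: bottleneck 1. Total 6.
No augmenting path remains in the residual graph.

6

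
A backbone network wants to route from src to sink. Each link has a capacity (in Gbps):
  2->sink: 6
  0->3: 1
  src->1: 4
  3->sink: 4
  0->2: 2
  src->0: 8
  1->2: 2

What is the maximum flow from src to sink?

5

Augment src->1->2->sink: bottleneck 2. Total 2.
Augment src->0->2->sink: bottleneck 2. Total 4.
Augment src->0->3->sink: bottleneck 1. Total 5.
No augmenting path remains in the residual graph.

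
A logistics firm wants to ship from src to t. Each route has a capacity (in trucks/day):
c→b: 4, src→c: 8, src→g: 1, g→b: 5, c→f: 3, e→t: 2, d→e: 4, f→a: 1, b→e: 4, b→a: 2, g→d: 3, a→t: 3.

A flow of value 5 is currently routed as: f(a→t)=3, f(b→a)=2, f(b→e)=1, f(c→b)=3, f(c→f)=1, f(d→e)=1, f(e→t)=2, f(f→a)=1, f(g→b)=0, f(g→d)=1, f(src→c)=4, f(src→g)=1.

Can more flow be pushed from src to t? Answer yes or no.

Residual reachable from src: {b, c, d, e, f, g, src}; t is not reachable.
Saturated cut: b→a, e→t, f→a with total capacity 5 = current flow value. Flow is maximum.

No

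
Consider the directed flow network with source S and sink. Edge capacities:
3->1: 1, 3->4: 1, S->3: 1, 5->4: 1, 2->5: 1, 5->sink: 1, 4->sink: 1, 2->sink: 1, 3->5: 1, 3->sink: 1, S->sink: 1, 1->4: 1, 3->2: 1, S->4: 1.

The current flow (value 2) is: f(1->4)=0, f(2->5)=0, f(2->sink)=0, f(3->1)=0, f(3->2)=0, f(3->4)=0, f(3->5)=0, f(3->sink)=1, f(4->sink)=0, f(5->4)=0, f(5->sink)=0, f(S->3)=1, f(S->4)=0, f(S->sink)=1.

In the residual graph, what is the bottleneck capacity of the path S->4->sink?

Residual capacities along the path: S->4: 1, 4->sink: 1.
Minimum is 1.

1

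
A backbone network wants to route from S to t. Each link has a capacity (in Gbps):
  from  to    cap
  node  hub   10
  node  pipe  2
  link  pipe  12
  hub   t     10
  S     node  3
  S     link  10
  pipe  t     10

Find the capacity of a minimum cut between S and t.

Max flow = 13 (via 2 augmenting paths).
In the residual at optimum, the set reachable from S is {S}.
Cut edges: S->link (cap 10), S->node (cap 3). Sum = 13.

13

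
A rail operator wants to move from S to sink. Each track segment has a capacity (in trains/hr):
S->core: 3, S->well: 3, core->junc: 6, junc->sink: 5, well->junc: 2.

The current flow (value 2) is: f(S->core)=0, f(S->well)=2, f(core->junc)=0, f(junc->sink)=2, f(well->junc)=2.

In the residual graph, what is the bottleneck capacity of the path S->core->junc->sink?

3

Residual capacities along the path: S->core: 3, core->junc: 6, junc->sink: 3.
Minimum is 3.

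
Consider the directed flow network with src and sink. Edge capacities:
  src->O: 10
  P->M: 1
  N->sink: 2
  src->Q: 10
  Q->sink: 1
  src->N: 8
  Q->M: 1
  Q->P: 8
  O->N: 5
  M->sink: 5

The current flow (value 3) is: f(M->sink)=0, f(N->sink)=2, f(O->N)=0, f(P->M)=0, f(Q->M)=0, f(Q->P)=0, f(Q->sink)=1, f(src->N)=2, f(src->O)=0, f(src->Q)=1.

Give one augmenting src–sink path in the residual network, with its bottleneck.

Residual along src->Q->M->sink: src->Q: 9, Q->M: 1, M->sink: 5.
Bottleneck = min = 1.

src->Q->M->sink, bottleneck 1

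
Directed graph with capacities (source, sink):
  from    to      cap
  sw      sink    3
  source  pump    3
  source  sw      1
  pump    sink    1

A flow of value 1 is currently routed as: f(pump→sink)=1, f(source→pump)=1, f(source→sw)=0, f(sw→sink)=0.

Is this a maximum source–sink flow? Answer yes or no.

No

Residual path source→sw→sink has bottleneck 1 > 0.
Pushing 1 along it raises the flow to 2, so the given flow is not maximum.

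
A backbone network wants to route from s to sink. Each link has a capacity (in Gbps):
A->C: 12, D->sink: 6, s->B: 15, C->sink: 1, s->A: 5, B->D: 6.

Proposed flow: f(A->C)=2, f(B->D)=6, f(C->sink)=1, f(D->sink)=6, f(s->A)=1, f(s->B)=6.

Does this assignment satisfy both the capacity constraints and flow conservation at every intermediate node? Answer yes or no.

No

Conservation fails at A: inflow 1 ≠ outflow 2.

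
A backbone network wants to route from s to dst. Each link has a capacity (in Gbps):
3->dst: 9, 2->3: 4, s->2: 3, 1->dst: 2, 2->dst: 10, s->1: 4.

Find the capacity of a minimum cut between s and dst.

5

Max flow = 5 (via 2 augmenting paths).
In the residual at optimum, the set reachable from s is {1, s}.
Cut edges: s->2 (cap 3), 1->dst (cap 2). Sum = 5.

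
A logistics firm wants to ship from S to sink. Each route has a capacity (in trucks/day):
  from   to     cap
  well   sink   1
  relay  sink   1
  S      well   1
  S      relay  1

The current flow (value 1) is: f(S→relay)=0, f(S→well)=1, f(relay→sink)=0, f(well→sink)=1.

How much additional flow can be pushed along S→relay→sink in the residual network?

1

Residual capacities along the path: S→relay: 1, relay→sink: 1.
Minimum is 1.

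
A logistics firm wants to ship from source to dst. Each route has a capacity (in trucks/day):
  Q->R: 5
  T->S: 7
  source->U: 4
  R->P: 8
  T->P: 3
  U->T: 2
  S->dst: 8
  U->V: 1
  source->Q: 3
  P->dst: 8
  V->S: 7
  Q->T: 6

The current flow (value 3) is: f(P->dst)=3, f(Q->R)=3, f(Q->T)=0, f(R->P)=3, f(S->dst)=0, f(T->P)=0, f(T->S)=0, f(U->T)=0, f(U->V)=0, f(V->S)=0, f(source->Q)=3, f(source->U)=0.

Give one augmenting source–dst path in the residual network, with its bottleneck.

source->U->T->P->dst, bottleneck 2

Residual along source->U->T->P->dst: source->U: 4, U->T: 2, T->P: 3, P->dst: 5.
Bottleneck = min = 2.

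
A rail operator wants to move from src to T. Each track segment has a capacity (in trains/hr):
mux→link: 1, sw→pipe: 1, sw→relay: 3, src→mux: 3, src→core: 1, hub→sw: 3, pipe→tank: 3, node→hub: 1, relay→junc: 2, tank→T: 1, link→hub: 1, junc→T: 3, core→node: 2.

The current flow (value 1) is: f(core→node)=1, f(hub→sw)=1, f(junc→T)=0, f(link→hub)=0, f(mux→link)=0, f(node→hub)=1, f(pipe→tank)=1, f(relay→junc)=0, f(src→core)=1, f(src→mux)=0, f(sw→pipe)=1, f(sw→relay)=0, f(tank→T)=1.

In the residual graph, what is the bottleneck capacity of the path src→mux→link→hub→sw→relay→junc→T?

1

Residual capacities along the path: src→mux: 3, mux→link: 1, link→hub: 1, hub→sw: 2, sw→relay: 3, relay→junc: 2, junc→T: 3.
Minimum is 1.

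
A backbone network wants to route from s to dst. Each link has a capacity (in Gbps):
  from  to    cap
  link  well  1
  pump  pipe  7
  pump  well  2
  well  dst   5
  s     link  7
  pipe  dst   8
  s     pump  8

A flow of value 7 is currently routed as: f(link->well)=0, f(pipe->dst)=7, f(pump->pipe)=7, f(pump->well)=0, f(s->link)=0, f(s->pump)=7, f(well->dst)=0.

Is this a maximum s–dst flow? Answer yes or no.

Residual path s->pump->well->dst has bottleneck 1 > 0.
Pushing 1 along it raises the flow to 8, so the given flow is not maximum.

No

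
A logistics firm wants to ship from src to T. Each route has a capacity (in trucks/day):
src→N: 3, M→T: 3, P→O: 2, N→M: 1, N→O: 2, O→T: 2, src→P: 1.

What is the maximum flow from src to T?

3

Augment src→N→M→T: bottleneck 1. Total 1.
Augment src→N→O→T: bottleneck 2. Total 3.
No augmenting path remains in the residual graph.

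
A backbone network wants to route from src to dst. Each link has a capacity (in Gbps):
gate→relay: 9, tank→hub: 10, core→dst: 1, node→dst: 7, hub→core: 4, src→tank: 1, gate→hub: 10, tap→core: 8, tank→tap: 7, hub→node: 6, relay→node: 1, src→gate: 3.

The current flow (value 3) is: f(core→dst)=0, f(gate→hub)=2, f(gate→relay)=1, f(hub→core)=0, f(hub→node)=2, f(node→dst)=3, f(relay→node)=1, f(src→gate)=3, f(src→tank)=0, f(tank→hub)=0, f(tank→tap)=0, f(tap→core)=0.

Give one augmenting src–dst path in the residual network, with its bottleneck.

src→tank→hub→node→dst, bottleneck 1

Residual along src→tank→hub→node→dst: src→tank: 1, tank→hub: 10, hub→node: 4, node→dst: 4.
Bottleneck = min = 1.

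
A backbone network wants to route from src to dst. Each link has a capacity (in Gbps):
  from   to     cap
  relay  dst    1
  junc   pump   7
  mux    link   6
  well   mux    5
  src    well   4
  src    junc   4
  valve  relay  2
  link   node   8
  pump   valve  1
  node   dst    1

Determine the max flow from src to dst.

Augment src->junc->pump->valve->relay->dst: bottleneck 1. Total 1.
Augment src->well->mux->link->node->dst: bottleneck 1. Total 2.
No augmenting path remains in the residual graph.

2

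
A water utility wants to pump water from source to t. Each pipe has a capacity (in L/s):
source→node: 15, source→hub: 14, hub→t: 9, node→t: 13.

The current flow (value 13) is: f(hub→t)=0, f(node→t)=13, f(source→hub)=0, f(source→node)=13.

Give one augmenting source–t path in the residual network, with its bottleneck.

source→hub→t, bottleneck 9

Residual along source→hub→t: source→hub: 14, hub→t: 9.
Bottleneck = min = 9.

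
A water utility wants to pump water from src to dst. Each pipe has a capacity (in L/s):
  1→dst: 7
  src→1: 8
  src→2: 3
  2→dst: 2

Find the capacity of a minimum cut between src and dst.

9

Max flow = 9 (via 2 augmenting paths).
In the residual at optimum, the set reachable from src is {1, 2, src}.
Cut edges: 2→dst (cap 2), 1→dst (cap 7). Sum = 9.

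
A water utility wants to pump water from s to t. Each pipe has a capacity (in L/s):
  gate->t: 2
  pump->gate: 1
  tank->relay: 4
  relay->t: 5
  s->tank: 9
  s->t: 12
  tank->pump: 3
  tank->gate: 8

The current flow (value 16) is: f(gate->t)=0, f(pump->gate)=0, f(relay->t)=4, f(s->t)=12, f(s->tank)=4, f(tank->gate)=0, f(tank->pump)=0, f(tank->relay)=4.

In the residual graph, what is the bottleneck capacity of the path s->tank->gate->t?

Residual capacities along the path: s->tank: 5, tank->gate: 8, gate->t: 2.
Minimum is 2.

2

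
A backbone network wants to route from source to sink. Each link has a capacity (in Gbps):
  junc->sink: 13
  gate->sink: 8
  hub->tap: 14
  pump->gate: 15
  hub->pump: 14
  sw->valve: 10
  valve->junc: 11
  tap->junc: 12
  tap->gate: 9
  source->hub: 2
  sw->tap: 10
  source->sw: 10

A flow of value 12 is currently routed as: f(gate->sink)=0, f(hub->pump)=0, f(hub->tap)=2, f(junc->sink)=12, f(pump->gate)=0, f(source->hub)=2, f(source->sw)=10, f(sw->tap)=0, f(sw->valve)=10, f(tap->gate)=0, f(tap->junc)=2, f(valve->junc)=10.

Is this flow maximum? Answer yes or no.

Yes

Residual reachable from source: {source}; sink is not reachable.
Saturated cut: source->sw, source->hub with total capacity 12 = current flow value. Flow is maximum.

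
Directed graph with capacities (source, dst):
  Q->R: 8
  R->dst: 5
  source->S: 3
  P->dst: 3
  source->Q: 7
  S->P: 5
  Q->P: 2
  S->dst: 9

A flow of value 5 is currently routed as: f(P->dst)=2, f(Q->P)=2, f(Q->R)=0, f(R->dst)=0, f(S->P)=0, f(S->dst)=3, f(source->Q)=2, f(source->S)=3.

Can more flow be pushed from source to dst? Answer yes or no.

Yes

Residual path source->Q->R->dst has bottleneck 5 > 0.
Pushing 5 along it raises the flow to 10, so the given flow is not maximum.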